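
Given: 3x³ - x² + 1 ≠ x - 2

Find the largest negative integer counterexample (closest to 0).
Testing negative integers from -1 downward:
x = -1: LHS = 3·(-1)³ - (-1)² + 1 = -3, RHS = (-1) - 2 = -3; -3 ≠ -3 — FAILS  ← closest negative counterexample to 0

Answer: x = -1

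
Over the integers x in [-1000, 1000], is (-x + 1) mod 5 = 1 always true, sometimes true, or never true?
Holds at x = 0: LHS = (-0 + 1) mod 5 = 1 mod 5 = 1; 1 = 1 — holds
Fails at x = 1: LHS = (-1 + 1) mod 5 = 0 mod 5 = 0; 0 = 1 — FAILS
It is satisfied by some integers in the range but not all.

Answer: Sometimes true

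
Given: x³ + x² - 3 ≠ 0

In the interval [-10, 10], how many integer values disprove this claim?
Track d = LHS − RHS over the integers in [-10, 10]. Equality would need d = 0, but d changes sign only between consecutive integers, jumping over 0:
x = 1: LHS = 1³ + 1² - 3 = -1; -1 ≠ 0 — holds  (d = -1)
x = 2: LHS = 2³ + 2² - 3 = 9; 9 ≠ 0 — holds  (d = 9)
Away from these crossings d keeps a constant sign, and checking every integer in [-10, 10] confirms d ≠ 0 throughout. Hence the two sides are never equal, so the relation holds for every integer in [-10, 10].

No counterexample appears in that range.

Answer: 0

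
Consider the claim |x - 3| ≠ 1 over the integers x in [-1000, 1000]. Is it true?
The claim fails at x = 2:
x = 2: LHS = |2 - 3| = |-1| = 1; 1 ≠ 1 — FAILS

Because a single integer refutes it, the statement is false.

Answer: False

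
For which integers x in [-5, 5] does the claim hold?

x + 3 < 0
Holds for: {-5, -4}
Fails for: {-3, -2, -1, 0, 1, 2, 3, 4, 5}

Answer: {-5, -4}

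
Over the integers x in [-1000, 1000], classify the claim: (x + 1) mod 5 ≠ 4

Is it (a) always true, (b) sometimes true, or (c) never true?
Holds at x = 0: LHS = (0 + 1) mod 5 = 1 mod 5 = 1; 1 ≠ 4 — holds
Fails at x = -2: LHS = ((-2) + 1) mod 5 = (-1) mod 5 = 4; 4 ≠ 4 — FAILS
It is satisfied by some integers in the range but not all.

Answer: Sometimes true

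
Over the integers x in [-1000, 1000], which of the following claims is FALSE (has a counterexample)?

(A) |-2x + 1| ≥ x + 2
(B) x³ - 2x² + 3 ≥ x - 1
(A) x = 0: LHS = |-2·0 + 1| = |1| = 1, RHS = 0 + 2 = 2; 1 ≥ 2 — FAILS
(B) x = -2: LHS = (-2)³ - 2·(-2)² + 3 = -13, RHS = (-2) - 1 = -3; -13 ≥ -3 — FAILS

Answer: Both A and B are false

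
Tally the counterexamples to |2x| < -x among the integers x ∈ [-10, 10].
Counterexamples in [-10, 10]: {-10, -9, -8, -7, -6, -5, -4, -3, -2, -1, 0, 1, 2, 3, 4, 5, 6, 7, 8, 9, 10}.

Counting them gives 21 values.

Answer: 21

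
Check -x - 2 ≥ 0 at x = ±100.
x = 100: LHS = -100 - 2 = -102; -102 ≥ 0 — FAILS
x = -100: LHS = -(-100) - 2 = 98; 98 ≥ 0 — holds

Answer: Partially: fails for x = 100, holds for x = -100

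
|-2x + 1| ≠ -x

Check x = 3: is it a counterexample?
Substitute x = 3 into the relation:
x = 3: LHS = |-2·3 + 1| = |-5| = 5; 5 ≠ -3 — holds

The relation holds at x = 3, so it is not a counterexample.

Answer: No, x = 3 is not a counterexample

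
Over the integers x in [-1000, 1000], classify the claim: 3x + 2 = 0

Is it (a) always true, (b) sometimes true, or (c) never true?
Track d = LHS − RHS over the integers in [-1000, 1000]. Equality would need d = 0, but d changes sign only between consecutive integers, jumping over 0:
x = -1: LHS = 3·(-1) + 2 = -1; -1 = 0 — FAILS  (d = -1)
x = 0: LHS = 3·0 + 2 = 2; 2 = 0 — FAILS  (d = 2)
Away from these crossings d keeps a constant sign, and checking every integer in [-1000, 1000] confirms d ≠ 0 throughout. Hence the two sides are never equal, so the claimed relation (=) fails for every integer in [-1000, 1000].

No integer in the range satisfies it.

Answer: Never true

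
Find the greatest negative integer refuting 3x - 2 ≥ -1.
Testing negative integers from -1 downward:
x = -1: LHS = 3·(-1) - 2 = -5; -5 ≥ -1 — FAILS  ← closest negative counterexample to 0

Answer: x = -1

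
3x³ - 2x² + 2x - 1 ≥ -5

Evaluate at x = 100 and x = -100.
x = 100: LHS = 3·100³ - 2·100² + 2·100 - 1 = 2980199; 2980199 ≥ -5 — holds
x = -100: LHS = 3·(-100)³ - 2·(-100)² + 2·(-100) - 1 = -3020201; -3020201 ≥ -5 — FAILS

Answer: Partially: holds for x = 100, fails for x = -100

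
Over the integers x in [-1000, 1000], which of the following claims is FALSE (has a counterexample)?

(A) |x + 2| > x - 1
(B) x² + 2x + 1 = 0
(A) Over all integers in [-1000, 1000], LHS − RHS is smallest at x = 0, where it equals 3:
x = 0: LHS = |0 + 2| = |2| = 2, RHS = 0 - 1 = -1; 2 > -1 — holds
At the ends of the range:
x = -1000: LHS = |(-1000) + 2| = |-998| = 998, RHS = (-1000) - 1 = -1001; 998 > -1001 — holds
x = 1000: LHS = |1000 + 2| = |1002| = 1002, RHS = 1000 - 1 = 999; 1002 > 999 — holds
Hence LHS − RHS is never zero or negative, i.e. LHS > RHS throughout, so the relation holds for every integer in [-1000, 1000].

(B) x = 0: LHS = 0² + 2·0 + 1 = 1; 1 = 0 — FAILS

Only (B) has a counterexample.

Answer: B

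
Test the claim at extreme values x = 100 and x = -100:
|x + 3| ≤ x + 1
x = 100: LHS = |100 + 3| = |103| = 103, RHS = 100 + 1 = 101; 103 ≤ 101 — FAILS
x = -100: LHS = |(-100) + 3| = |-97| = 97, RHS = (-100) + 1 = -99; 97 ≤ -99 — FAILS

Answer: No, fails for both x = 100 and x = -100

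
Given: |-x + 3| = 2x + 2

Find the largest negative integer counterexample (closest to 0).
Testing negative integers from -1 downward:
x = -1: LHS = |-(-1) + 3| = |4| = 4, RHS = 2·(-1) + 2 = 0; 4 = 0 — FAILS  ← closest negative counterexample to 0

Answer: x = -1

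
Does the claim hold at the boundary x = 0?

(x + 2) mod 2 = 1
x = 0: LHS = (0 + 2) mod 2 = 2 mod 2 = 0; 0 = 1 — FAILS

The relation fails at x = 0, so x = 0 is a counterexample.

Answer: No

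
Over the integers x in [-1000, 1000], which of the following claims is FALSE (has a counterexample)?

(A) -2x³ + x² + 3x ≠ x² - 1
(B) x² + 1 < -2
(A) x = -1: LHS = -2·(-1)³ + (-1)² + 3·(-1) = 0, RHS = (-1)² - 1 = 0; 0 ≠ 0 — FAILS
(B) x = 0: LHS = 0² + 1 = 1; 1 < -2 — FAILS

Answer: Both A and B are false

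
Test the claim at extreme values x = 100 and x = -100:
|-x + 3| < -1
x = 100: LHS = |-100 + 3| = |-97| = 97; 97 < -1 — FAILS
x = -100: LHS = |-(-100) + 3| = |103| = 103; 103 < -1 — FAILS

Answer: No, fails for both x = 100 and x = -100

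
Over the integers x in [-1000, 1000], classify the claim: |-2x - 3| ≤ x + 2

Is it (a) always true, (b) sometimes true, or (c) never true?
Holds at x = -1: LHS = |-2·(-1) - 3| = |-1| = 1, RHS = (-1) + 2 = 1; 1 ≤ 1 — holds
Fails at x = 0: LHS = |-2·0 - 3| = |-3| = 3, RHS = 0 + 2 = 2; 3 ≤ 2 — FAILS
It is satisfied by some integers in the range but not all.

Answer: Sometimes true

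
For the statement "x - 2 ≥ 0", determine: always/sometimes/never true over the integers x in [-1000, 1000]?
Holds at x = 2: LHS = 2 - 2 = 0; 0 ≥ 0 — holds
Fails at x = 0: LHS = 0 - 2 = -2; -2 ≥ 0 — FAILS
It is satisfied by some integers in the range but not all.

Answer: Sometimes true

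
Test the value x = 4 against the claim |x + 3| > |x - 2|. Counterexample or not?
Substitute x = 4 into the relation:
x = 4: LHS = |4 + 3| = |7| = 7, RHS = |4 - 2| = |2| = 2; 7 > 2 — holds

The claim holds here, so x = 4 is not a counterexample. (A counterexample exists elsewhere, e.g. x = -1.)

Answer: No, x = 4 is not a counterexample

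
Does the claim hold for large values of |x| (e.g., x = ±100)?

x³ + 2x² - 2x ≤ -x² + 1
x = 100: LHS = 100³ + 2·100² - 2·100 = 1019800, RHS = -100² + 1 = -9999; 1019800 ≤ -9999 — FAILS
x = -100: LHS = (-100)³ + 2·(-100)² - 2·(-100) = -979800, RHS = -(-100)² + 1 = -9999; -979800 ≤ -9999 — holds

Answer: Partially: fails for x = 100, holds for x = -100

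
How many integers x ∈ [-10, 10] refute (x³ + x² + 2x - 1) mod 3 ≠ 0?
Counterexamples in [-10, 10]: {-10, -8, -7, -5, -4, -2, -1, 1, 2, 4, 5, 7, 8, 10}.

Counting them gives 14 values.

Answer: 14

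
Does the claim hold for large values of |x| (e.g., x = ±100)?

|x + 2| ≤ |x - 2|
x = 100: LHS = |100 + 2| = |102| = 102, RHS = |100 - 2| = |98| = 98; 102 ≤ 98 — FAILS
x = -100: LHS = |(-100) + 2| = |-98| = 98, RHS = |(-100) - 2| = |-102| = 102; 98 ≤ 102 — holds

Answer: Partially: fails for x = 100, holds for x = -100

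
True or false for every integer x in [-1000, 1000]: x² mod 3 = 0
The claim fails at x = 1:
x = 1: LHS = (1²) mod 3 = 1 mod 3 = 1; 1 = 0 — FAILS

Because a single integer refutes it, the statement is false.

Answer: False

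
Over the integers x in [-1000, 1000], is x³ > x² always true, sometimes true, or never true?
Holds at x = 2: LHS = 2³ = 8, RHS = 2² = 4; 8 > 4 — holds
Fails at x = 0: LHS = 0³ = 0, RHS = 0² = 0; 0 > 0 — FAILS
It is satisfied by some integers in the range but not all.

Answer: Sometimes true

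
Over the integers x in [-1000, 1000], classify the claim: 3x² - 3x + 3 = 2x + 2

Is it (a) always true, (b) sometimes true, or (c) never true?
Track d = LHS − RHS over the integers in [-1000, 1000]. Equality would need d = 0, but d changes sign only between consecutive integers, jumping over 0:
x = 0: LHS = 3·0² - 3·0 + 3 = 3, RHS = 2·0 + 2 = 2; 3 = 2 — FAILS  (d = 1)
x = 1: LHS = 3·1² - 3·1 + 3 = 3, RHS = 2·1 + 2 = 4; 3 = 4 — FAILS  (d = -1)
x = 1: LHS = 3·1² - 3·1 + 3 = 3, RHS = 2·1 + 2 = 4; 3 = 4 — FAILS  (d = -1)
x = 2: LHS = 3·2² - 3·2 + 3 = 9, RHS = 2·2 + 2 = 6; 9 = 6 — FAILS  (d = 3)
Away from these crossings d keeps a constant sign, and checking every integer in [-1000, 1000] confirms d ≠ 0 throughout. Hence the two sides are never equal, so the claimed relation (=) fails for every integer in [-1000, 1000].

No integer in the range satisfies it.

Answer: Never true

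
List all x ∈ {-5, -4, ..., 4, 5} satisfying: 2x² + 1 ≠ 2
Track d = LHS − RHS over the integers in [-5, 5]. Equality would need d = 0, but d changes sign only between consecutive integers, jumping over 0:
x = -1: LHS = 2·(-1)² + 1 = 3; 3 ≠ 2 — holds  (d = 1)
x = 0: LHS = 2·0² + 1 = 1; 1 ≠ 2 — holds  (d = -1)
x = 0: LHS = 2·0² + 1 = 1; 1 ≠ 2 — holds  (d = -1)
x = 1: LHS = 2·1² + 1 = 3; 3 ≠ 2 — holds  (d = 1)
Away from these crossings d keeps a constant sign, and checking every integer in [-5, 5] confirms d ≠ 0 throughout. Hence the two sides are never equal, so the relation holds for every integer in [-5, 5].

Answer: All integers in [-5, 5]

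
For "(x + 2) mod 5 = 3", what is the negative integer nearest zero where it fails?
Testing negative integers from -1 downward:
x = -1: LHS = ((-1) + 2) mod 5 = 1 mod 5 = 1; 1 = 3 — FAILS  ← closest negative counterexample to 0

Answer: x = -1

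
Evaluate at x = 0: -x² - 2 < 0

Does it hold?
x = 0: LHS = -0² - 2 = -2; -2 < 0 — holds

The relation is satisfied at x = 0.

Answer: Yes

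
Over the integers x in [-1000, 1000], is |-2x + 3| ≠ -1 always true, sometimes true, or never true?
An absolute value is never negative, so the left side is ≥ 0 for every x, while the right side is -1. Tightest case in [-1000, 1000] is x = 1:
x = 1: LHS = |-2·1 + 3| = |1| = 1; 1 ≠ -1 — holds
Hence LHS − RHS is never 0, i.e. the two sides are never equal, so the relation holds for every integer in [-1000, 1000].

No counterexample exists.

Answer: Always true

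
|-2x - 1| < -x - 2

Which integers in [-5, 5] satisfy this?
Over all integers in [-5, 5], LHS − RHS is smallest at x = -1, where it equals 2:
x = -1: LHS = |-2·(-1) - 1| = |1| = 1, RHS = -(-1) - 2 = -1; 1 < -1 — FAILS
At the ends of the range:
x = -5: LHS = |-2·(-5) - 1| = |9| = 9, RHS = -(-5) - 2 = 3; 9 < 3 — FAILS
x = 5: LHS = |-2·5 - 1| = |-11| = 11, RHS = -5 - 2 = -7; 11 < -7 — FAILS
Hence LHS − RHS is never negative, i.e. LHS ≥ RHS throughout, so the claimed relation (<) fails for every integer in [-5, 5].

Answer: None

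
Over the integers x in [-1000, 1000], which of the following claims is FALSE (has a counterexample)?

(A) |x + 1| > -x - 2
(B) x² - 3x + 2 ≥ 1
(A) Over all integers in [-1000, 1000], LHS − RHS is smallest at x = -1, where it equals 1:
x = -1: LHS = |(-1) + 1| = |0| = 0, RHS = -(-1) - 2 = -1; 0 > -1 — holds
At the ends of the range:
x = -1000: LHS = |(-1000) + 1| = |-999| = 999, RHS = -(-1000) - 2 = 998; 999 > 998 — holds
x = 1000: LHS = |1000 + 1| = |1001| = 1001, RHS = -1000 - 2 = -1002; 1001 > -1002 — holds
Hence LHS − RHS is never zero or negative, i.e. LHS > RHS throughout, so the relation holds for every integer in [-1000, 1000].

(B) x = 1: LHS = 1² - 3·1 + 2 = 0; 0 ≥ 1 — FAILS

Only (B) has a counterexample.

Answer: B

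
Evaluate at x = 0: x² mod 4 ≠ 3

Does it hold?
x = 0: LHS = (0²) mod 4 = 0 mod 4 = 0; 0 ≠ 3 — holds

The relation is satisfied at x = 0.

Answer: Yes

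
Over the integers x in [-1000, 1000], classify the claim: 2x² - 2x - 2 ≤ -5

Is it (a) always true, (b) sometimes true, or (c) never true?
Over all integers in [-1000, 1000], LHS − RHS is smallest at x = 0, where it equals 3:
x = 0: LHS = 2·0² - 2·0 - 2 = -2; -2 ≤ -5 — FAILS
At the ends of the range:
x = -1000: LHS = 2·(-1000)² - 2·(-1000) - 2 = 2001998; 2001998 ≤ -5 — FAILS
x = 1000: LHS = 2·1000² - 2·1000 - 2 = 1997998; 1997998 ≤ -5 — FAILS
Hence LHS − RHS is never zero or negative, i.e. LHS > RHS throughout, so the claimed relation (≤) fails for every integer in [-1000, 1000].

No integer in the range satisfies it.

Answer: Never true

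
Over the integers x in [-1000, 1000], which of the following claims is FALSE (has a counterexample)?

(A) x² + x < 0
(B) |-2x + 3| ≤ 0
(A) x = 0: LHS = 0² + 0 = 0; 0 < 0 — FAILS
(B) x = 0: LHS = |-2·0 + 3| = |3| = 3; 3 ≤ 0 — FAILS

Answer: Both A and B are false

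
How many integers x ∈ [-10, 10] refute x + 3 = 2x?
Counterexamples in [-10, 10]: {-10, -9, -8, -7, -6, -5, -4, -3, -2, -1, 0, 1, 2, 4, 5, 6, 7, 8, 9, 10}.

Counting them gives 20 values.

Answer: 20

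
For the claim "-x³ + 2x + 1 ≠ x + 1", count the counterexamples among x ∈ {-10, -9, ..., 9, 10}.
Counterexamples in [-10, 10]: {-1, 0, 1}.

Counting them gives 3 values.

Answer: 3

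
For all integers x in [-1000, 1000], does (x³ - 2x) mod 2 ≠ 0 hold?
The claim fails at x = 0:
x = 0: LHS = (0³ - 2·0) mod 2 = 0 mod 2 = 0; 0 ≠ 0 — FAILS

Because a single integer refutes it, the statement is false.

Answer: False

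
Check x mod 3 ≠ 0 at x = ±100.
x = 100: LHS = 100 mod 3 = 1; 1 ≠ 0 — holds
x = -100: LHS = (-100) mod 3 = 2; 2 ≠ 0 — holds

Answer: Yes, holds for both x = 100 and x = -100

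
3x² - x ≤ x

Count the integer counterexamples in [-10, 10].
Counterexamples in [-10, 10]: {-10, -9, -8, -7, -6, -5, -4, -3, -2, -1, 1, 2, 3, 4, 5, 6, 7, 8, 9, 10}.

Counting them gives 20 values.

Answer: 20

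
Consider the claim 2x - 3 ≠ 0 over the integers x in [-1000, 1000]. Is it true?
Track d = LHS − RHS over the integers in [-1000, 1000]. Equality would need d = 0, but d changes sign only between consecutive integers, jumping over 0:
x = 1: LHS = 2·1 - 3 = -1; -1 ≠ 0 — holds  (d = -1)
x = 2: LHS = 2·2 - 3 = 1; 1 ≠ 0 — holds  (d = 1)
Away from these crossings d keeps a constant sign, and checking every integer in [-1000, 1000] confirms d ≠ 0 throughout. Hence the two sides are never equal, so the relation holds for every integer in [-1000, 1000].

No counterexample exists.

Answer: True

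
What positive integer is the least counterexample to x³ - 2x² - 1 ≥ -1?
Testing positive integers:
x = 1: LHS = 1³ - 2·1² - 1 = -2; -2 ≥ -1 — FAILS  ← smallest positive counterexample

Answer: x = 1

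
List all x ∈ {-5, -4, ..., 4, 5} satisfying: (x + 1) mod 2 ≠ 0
Holds for: {-4, -2, 0, 2, 4}
Fails for: {-5, -3, -1, 1, 3, 5}

Answer: {-4, -2, 0, 2, 4}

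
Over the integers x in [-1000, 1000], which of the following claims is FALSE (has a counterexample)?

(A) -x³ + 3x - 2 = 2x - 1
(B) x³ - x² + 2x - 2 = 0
(A) x = 0: LHS = -0³ + 3·0 - 2 = -2, RHS = 2·0 - 1 = -1; -2 = -1 — FAILS
(B) x = 0: LHS = 0³ - 0² + 2·0 - 2 = -2; -2 = 0 — FAILS

Answer: Both A and B are false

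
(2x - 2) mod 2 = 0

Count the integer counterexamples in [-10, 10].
For a polynomial with integer coefficients, its value mod 2 depends only on x mod 2, so it suffices to check one representative of each residue class, x = 0, 1:
x = 0: LHS = (2·0 - 2) mod 2 = (-2) mod 2 = 0; 0 = 0 — holds
x = 1: LHS = (2·1 - 2) mod 2 = 0 mod 2 = 0; 0 = 0 — holds
The relation holds in every residue class, so the relation holds for every integer in [-10, 10].

No counterexample appears in that range.

Answer: 0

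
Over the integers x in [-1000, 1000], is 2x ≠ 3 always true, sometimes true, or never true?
Track d = LHS − RHS over the integers in [-1000, 1000]. Equality would need d = 0, but d changes sign only between consecutive integers, jumping over 0:
x = 1: LHS = 2·1 = 2; 2 ≠ 3 — holds  (d = -1)
x = 2: LHS = 2·2 = 4; 4 ≠ 3 — holds  (d = 1)
Away from these crossings d keeps a constant sign, and checking every integer in [-1000, 1000] confirms d ≠ 0 throughout. Hence the two sides are never equal, so the relation holds for every integer in [-1000, 1000].

No counterexample exists.

Answer: Always true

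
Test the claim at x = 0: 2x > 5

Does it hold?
x = 0: LHS = 2·0 = 0; 0 > 5 — FAILS

The relation fails at x = 0, so x = 0 is a counterexample.

Answer: No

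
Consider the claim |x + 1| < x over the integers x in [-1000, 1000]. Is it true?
The claim fails at x = 0:
x = 0: LHS = |0 + 1| = |1| = 1; 1 < 0 — FAILS

Because a single integer refutes it, the statement is false.

Answer: False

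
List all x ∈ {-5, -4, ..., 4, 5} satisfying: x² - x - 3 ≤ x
Holds for: {-1, 0, 1, 2, 3}
Fails for: {-5, -4, -3, -2, 4, 5}

Answer: {-1, 0, 1, 2, 3}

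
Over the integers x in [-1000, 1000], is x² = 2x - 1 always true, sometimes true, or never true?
Holds at x = 1: LHS = 1² = 1, RHS = 2·1 - 1 = 1; 1 = 1 — holds
Fails at x = 0: LHS = 0² = 0, RHS = 2·0 - 1 = -1; 0 = -1 — FAILS
It is satisfied by some integers in the range but not all.

Answer: Sometimes true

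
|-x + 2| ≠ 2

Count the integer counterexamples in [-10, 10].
Counterexamples in [-10, 10]: {0, 4}.

Counting them gives 2 values.

Answer: 2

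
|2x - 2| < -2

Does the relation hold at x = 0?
x = 0: LHS = |2·0 - 2| = |-2| = 2; 2 < -2 — FAILS

The relation fails at x = 0, so x = 0 is a counterexample.

Answer: No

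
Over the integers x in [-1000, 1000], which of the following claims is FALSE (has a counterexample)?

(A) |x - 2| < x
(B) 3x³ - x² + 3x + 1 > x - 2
(A) x = 0: LHS = |0 - 2| = |-2| = 2; 2 < 0 — FAILS
(B) x = -1: LHS = 3·(-1)³ - (-1)² + 3·(-1) + 1 = -6, RHS = (-1) - 2 = -3; -6 > -3 — FAILS

Answer: Both A and B are false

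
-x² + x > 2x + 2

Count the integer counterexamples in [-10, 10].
Counterexamples in [-10, 10]: {-10, -9, -8, -7, -6, -5, -4, -3, -2, -1, 0, 1, 2, 3, 4, 5, 6, 7, 8, 9, 10}.

Counting them gives 21 values.

Answer: 21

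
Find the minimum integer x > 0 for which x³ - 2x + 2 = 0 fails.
Testing positive integers:
x = 1: LHS = 1³ - 2·1 + 2 = 1; 1 = 0 — FAILS  ← smallest positive counterexample

Answer: x = 1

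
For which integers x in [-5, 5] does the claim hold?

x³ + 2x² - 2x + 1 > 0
Holds for: {-2, -1, 0, 1, 2, 3, 4, 5}
Fails for: {-5, -4, -3}

Answer: {-2, -1, 0, 1, 2, 3, 4, 5}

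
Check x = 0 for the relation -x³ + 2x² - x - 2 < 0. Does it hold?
x = 0: LHS = -0³ + 2·0² - 0 - 2 = -2; -2 < 0 — holds

The relation is satisfied at x = 0.

Answer: Yes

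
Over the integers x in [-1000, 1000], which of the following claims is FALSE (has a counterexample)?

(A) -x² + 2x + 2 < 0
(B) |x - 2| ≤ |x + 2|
(A) x = 0: LHS = -0² + 2·0 + 2 = 2; 2 < 0 — FAILS
(B) x = -1: LHS = |(-1) - 2| = |-3| = 3, RHS = |(-1) + 2| = |1| = 1; 3 ≤ 1 — FAILS

Answer: Both A and B are false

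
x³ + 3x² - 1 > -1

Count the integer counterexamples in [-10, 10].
Counterexamples in [-10, 10]: {-10, -9, -8, -7, -6, -5, -4, -3, 0}.

Counting them gives 9 values.

Answer: 9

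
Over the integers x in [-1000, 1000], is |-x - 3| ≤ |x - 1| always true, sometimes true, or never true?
Holds at x = -1: LHS = |-(-1) - 3| = |-2| = 2, RHS = |(-1) - 1| = |-2| = 2; 2 ≤ 2 — holds
Fails at x = 0: LHS = |-0 - 3| = |-3| = 3, RHS = |0 - 1| = |-1| = 1; 3 ≤ 1 — FAILS
It is satisfied by some integers in the range but not all.

Answer: Sometimes true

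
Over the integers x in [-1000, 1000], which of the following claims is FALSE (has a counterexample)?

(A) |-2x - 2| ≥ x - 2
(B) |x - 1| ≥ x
(A) Over all integers in [-1000, 1000], LHS − RHS is smallest at x = -1, where it equals 3:
x = -1: LHS = |-2·(-1) - 2| = |0| = 0, RHS = (-1) - 2 = -3; 0 ≥ -3 — holds
At the ends of the range:
x = -1000: LHS = |-2·(-1000) - 2| = |1998| = 1998, RHS = (-1000) - 2 = -1002; 1998 ≥ -1002 — holds
x = 1000: LHS = |-2·1000 - 2| = |-2002| = 2002, RHS = 1000 - 2 = 998; 2002 ≥ 998 — holds
Hence LHS − RHS is never negative, i.e. LHS ≥ RHS throughout, so the relation holds for every integer in [-1000, 1000].

(B) x = 1: LHS = |1 - 1| = |0| = 0; 0 ≥ 1 — FAILS

Only (B) has a counterexample.

Answer: B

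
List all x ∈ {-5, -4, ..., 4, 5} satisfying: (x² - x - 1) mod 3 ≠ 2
Holds for: {-4, -1, 2, 5}
Fails for: {-5, -3, -2, 0, 1, 3, 4}

Answer: {-4, -1, 2, 5}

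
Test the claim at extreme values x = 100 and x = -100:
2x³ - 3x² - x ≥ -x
x = 100: LHS = 2·100³ - 3·100² - 100 = 1969900; 1969900 ≥ -100 — holds
x = -100: LHS = 2·(-100)³ - 3·(-100)² - (-100) = -2029900, RHS = -(-100) = 100; -2029900 ≥ 100 — FAILS

Answer: Partially: holds for x = 100, fails for x = -100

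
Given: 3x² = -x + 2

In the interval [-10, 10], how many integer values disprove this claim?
Counterexamples in [-10, 10]: {-10, -9, -8, -7, -6, -5, -4, -3, -2, 0, 1, 2, 3, 4, 5, 6, 7, 8, 9, 10}.

Counting them gives 20 values.

Answer: 20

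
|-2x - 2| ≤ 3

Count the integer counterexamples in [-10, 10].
Counterexamples in [-10, 10]: {-10, -9, -8, -7, -6, -5, -4, -3, 1, 2, 3, 4, 5, 6, 7, 8, 9, 10}.

Counting them gives 18 values.

Answer: 18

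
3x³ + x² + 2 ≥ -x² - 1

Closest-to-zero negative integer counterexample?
Testing negative integers from -1 downward:
x = -1: LHS = 3·(-1)³ + (-1)² + 2 = 0, RHS = -(-1)² - 1 = -2; 0 ≥ -2 — holds
x = -2: LHS = 3·(-2)³ + (-2)² + 2 = -18, RHS = -(-2)² - 1 = -5; -18 ≥ -5 — FAILS  ← closest negative counterexample to 0

Answer: x = -2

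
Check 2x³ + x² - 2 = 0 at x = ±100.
x = 100: LHS = 2·100³ + 100² - 2 = 2009998; 2009998 = 0 — FAILS
x = -100: LHS = 2·(-100)³ + (-100)² - 2 = -1990002; -1990002 = 0 — FAILS

Answer: No, fails for both x = 100 and x = -100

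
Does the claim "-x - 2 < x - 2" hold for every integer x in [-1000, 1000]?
The claim fails at x = 0:
x = 0: LHS = -0 - 2 = -2, RHS = 0 - 2 = -2; -2 < -2 — FAILS

Because a single integer refutes it, the statement is false.

Answer: False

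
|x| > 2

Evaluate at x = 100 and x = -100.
x = 100: LHS = |100| = 100; 100 > 2 — holds
x = -100: LHS = |-100| = 100; 100 > 2 — holds

Answer: Yes, holds for both x = 100 and x = -100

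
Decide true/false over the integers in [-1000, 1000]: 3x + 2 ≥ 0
The claim fails at x = -1:
x = -1: LHS = 3·(-1) + 2 = -1; -1 ≥ 0 — FAILS

Because a single integer refutes it, the statement is false.

Answer: False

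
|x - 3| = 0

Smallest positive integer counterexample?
Testing positive integers:
x = 1: LHS = |1 - 3| = |-2| = 2; 2 = 0 — FAILS  ← smallest positive counterexample

Answer: x = 1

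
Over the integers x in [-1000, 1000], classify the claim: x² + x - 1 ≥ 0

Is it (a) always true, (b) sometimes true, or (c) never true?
Holds at x = 1: LHS = 1² + 1 - 1 = 1; 1 ≥ 0 — holds
Fails at x = 0: LHS = 0² + 0 - 1 = -1; -1 ≥ 0 — FAILS
It is satisfied by some integers in the range but not all.

Answer: Sometimes true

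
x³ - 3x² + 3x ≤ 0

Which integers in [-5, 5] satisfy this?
Holds for: {-5, -4, -3, -2, -1, 0}
Fails for: {1, 2, 3, 4, 5}

Answer: {-5, -4, -3, -2, -1, 0}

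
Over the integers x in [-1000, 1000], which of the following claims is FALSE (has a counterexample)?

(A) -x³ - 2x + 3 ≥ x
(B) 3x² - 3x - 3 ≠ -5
(A) x = 1: LHS = -1³ - 2·1 + 3 = 0; 0 ≥ 1 — FAILS

(B) Over all integers in [-1000, 1000], LHS − RHS is always positive; it is smallest at x = 0, where it equals 2:
x = 0: LHS = 3·0² - 3·0 - 3 = -3; -3 ≠ -5 — holds
At the ends of the range:
x = -1000: LHS = 3·(-1000)² - 3·(-1000) - 3 = 3002997; 3002997 ≠ -5 — holds
x = 1000: LHS = 3·1000² - 3·1000 - 3 = 2996997; 2996997 ≠ -5 — holds
Hence LHS − RHS is never 0, i.e. the two sides are never equal, so the relation holds for every integer in [-1000, 1000].

Only (A) has a counterexample.

Answer: A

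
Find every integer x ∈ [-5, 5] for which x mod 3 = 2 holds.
Holds for: {-4, -1, 2, 5}
Fails for: {-5, -3, -2, 0, 1, 3, 4}

Answer: {-4, -1, 2, 5}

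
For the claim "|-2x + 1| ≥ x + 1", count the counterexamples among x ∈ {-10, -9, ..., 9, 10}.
Counterexamples in [-10, 10]: {1}.

Counting them gives 1 values.

Answer: 1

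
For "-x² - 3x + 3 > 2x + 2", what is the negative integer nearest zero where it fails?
Testing negative integers from -1 downward:
x = -1: LHS = -(-1)² - 3·(-1) + 3 = 5, RHS = 2·(-1) + 2 = 0; 5 > 0 — holds
x = -2: LHS = -(-2)² - 3·(-2) + 3 = 5, RHS = 2·(-2) + 2 = -2; 5 > -2 — holds
x = -3: LHS = -(-3)² - 3·(-3) + 3 = 3, RHS = 2·(-3) + 2 = -4; 3 > -4 — holds
x = -4: LHS = -(-4)² - 3·(-4) + 3 = -1, RHS = 2·(-4) + 2 = -6; -1 > -6 — holds
x = -5: LHS = -(-5)² - 3·(-5) + 3 = -7, RHS = 2·(-5) + 2 = -8; -7 > -8 — holds
x = -6: LHS = -(-6)² - 3·(-6) + 3 = -15, RHS = 2·(-6) + 2 = -10; -15 > -10 — FAILS  ← closest negative counterexample to 0

Answer: x = -6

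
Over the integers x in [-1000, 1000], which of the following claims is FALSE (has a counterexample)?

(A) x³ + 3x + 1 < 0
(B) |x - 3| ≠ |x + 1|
(A) x = 0: LHS = 0³ + 3·0 + 1 = 1; 1 < 0 — FAILS
(B) x = 1: LHS = |1 - 3| = |-2| = 2, RHS = |1 + 1| = |2| = 2; 2 ≠ 2 — FAILS

Answer: Both A and B are false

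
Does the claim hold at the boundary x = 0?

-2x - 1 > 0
x = 0: LHS = -2·0 - 1 = -1; -1 > 0 — FAILS

The relation fails at x = 0, so x = 0 is a counterexample.

Answer: No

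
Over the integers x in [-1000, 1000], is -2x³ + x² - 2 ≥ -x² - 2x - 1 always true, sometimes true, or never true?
Holds at x = 1: LHS = -2·1³ + 1² - 2 = -3, RHS = -1² - 2·1 - 1 = -4; -3 ≥ -4 — holds
Fails at x = 0: LHS = -2·0³ + 0² - 2 = -2, RHS = -0² - 2·0 - 1 = -1; -2 ≥ -1 — FAILS
It is satisfied by some integers in the range but not all.

Answer: Sometimes true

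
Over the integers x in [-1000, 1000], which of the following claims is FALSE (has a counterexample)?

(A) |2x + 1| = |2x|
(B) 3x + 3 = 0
(A) x = 0: LHS = |2·0 + 1| = |1| = 1, RHS = |2·0| = |0| = 0; 1 = 0 — FAILS
(B) x = 0: LHS = 3·0 + 3 = 3; 3 = 0 — FAILS

Answer: Both A and B are false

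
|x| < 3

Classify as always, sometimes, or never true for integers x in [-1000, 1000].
Holds at x = 0: LHS = |0| = 0; 0 < 3 — holds
Fails at x = 3: LHS = |3| = 3; 3 < 3 — FAILS
It is satisfied by some integers in the range but not all.

Answer: Sometimes true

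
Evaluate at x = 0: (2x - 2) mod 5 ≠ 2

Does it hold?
x = 0: LHS = (2·0 - 2) mod 5 = (-2) mod 5 = 3; 3 ≠ 2 — holds

The relation is satisfied at x = 0.

Answer: Yes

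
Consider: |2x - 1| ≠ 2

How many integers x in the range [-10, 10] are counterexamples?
Track d = LHS − RHS over the integers in [-10, 10]. Equality would need d = 0, but d changes sign only between consecutive integers, jumping over 0:
x = -1: LHS = |2·(-1) - 1| = |-3| = 3; 3 ≠ 2 — holds  (d = 1)
x = 0: LHS = |2·0 - 1| = |-1| = 1; 1 ≠ 2 — holds  (d = -1)
x = 1: LHS = |2·1 - 1| = |1| = 1; 1 ≠ 2 — holds  (d = -1)
x = 2: LHS = |2·2 - 1| = |3| = 3; 3 ≠ 2 — holds  (d = 1)
Away from these crossings d keeps a constant sign, and checking every integer in [-10, 10] confirms d ≠ 0 throughout. Hence the two sides are never equal, so the relation holds for every integer in [-10, 10].

No counterexample appears in that range.

Answer: 0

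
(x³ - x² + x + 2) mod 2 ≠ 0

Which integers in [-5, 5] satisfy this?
Holds for: {-5, -3, -1, 1, 3, 5}
Fails for: {-4, -2, 0, 2, 4}

Answer: {-5, -3, -1, 1, 3, 5}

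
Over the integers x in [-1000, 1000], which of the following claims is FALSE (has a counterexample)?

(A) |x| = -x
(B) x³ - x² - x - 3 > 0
(A) x = 1: LHS = |1| = 1; 1 = -1 — FAILS
(B) x = 0: LHS = 0³ - 0² - 0 - 3 = -3; -3 > 0 — FAILS

Answer: Both A and B are false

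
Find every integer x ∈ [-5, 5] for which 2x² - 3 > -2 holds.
Holds for: {-5, -4, -3, -2, -1, 1, 2, 3, 4, 5}
Fails for: {0}

Answer: {-5, -4, -3, -2, -1, 1, 2, 3, 4, 5}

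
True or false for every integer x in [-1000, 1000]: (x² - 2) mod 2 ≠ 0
The claim fails at x = 0:
x = 0: LHS = (0² - 2) mod 2 = (-2) mod 2 = 0; 0 ≠ 0 — FAILS

Because a single integer refutes it, the statement is false.

Answer: False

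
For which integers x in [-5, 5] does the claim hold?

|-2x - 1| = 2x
Over all integers in [-5, 5], LHS − RHS is always positive; it is smallest at x = 0, where it equals 1:
x = 0: LHS = |-2·0 - 1| = |-1| = 1, RHS = 2·0 = 0; 1 = 0 — FAILS
At the ends of the range:
x = -5: LHS = |-2·(-5) - 1| = |9| = 9, RHS = 2·(-5) = -10; 9 = -10 — FAILS
x = 5: LHS = |-2·5 - 1| = |-11| = 11, RHS = 2·5 = 10; 11 = 10 — FAILS
Hence LHS − RHS is never 0, i.e. the two sides are never equal, so the claimed relation (=) fails for every integer in [-5, 5].

Answer: None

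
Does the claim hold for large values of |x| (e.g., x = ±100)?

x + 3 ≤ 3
x = 100: LHS = 100 + 3 = 103; 103 ≤ 3 — FAILS
x = -100: LHS = (-100) + 3 = -97; -97 ≤ 3 — holds

Answer: Partially: fails for x = 100, holds for x = -100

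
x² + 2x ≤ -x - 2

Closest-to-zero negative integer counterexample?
Testing negative integers from -1 downward:
x = -1: LHS = (-1)² + 2·(-1) = -1, RHS = -(-1) - 2 = -1; -1 ≤ -1 — holds
x = -2: LHS = (-2)² + 2·(-2) = 0, RHS = -(-2) - 2 = 0; 0 ≤ 0 — holds
x = -3: LHS = (-3)² + 2·(-3) = 3, RHS = -(-3) - 2 = 1; 3 ≤ 1 — FAILS  ← closest negative counterexample to 0

Answer: x = -3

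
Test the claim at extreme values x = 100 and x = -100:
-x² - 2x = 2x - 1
x = 100: LHS = -100² - 2·100 = -10200, RHS = 2·100 - 1 = 199; -10200 = 199 — FAILS
x = -100: LHS = -(-100)² - 2·(-100) = -9800, RHS = 2·(-100) - 1 = -201; -9800 = -201 — FAILS

Answer: No, fails for both x = 100 and x = -100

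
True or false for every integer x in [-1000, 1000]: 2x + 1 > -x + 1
The claim fails at x = 0:
x = 0: LHS = 2·0 + 1 = 1, RHS = -0 + 1 = 1; 1 > 1 — FAILS

Because a single integer refutes it, the statement is false.

Answer: False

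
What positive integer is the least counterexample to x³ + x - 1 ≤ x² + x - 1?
Testing positive integers:
x = 1: LHS = 1³ + 1 - 1 = 1, RHS = 1² + 1 - 1 = 1; 1 ≤ 1 — holds
x = 2: LHS = 2³ + 2 - 1 = 9, RHS = 2² + 2 - 1 = 5; 9 ≤ 5 — FAILS  ← smallest positive counterexample

Answer: x = 2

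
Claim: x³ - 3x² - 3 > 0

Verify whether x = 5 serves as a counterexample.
Substitute x = 5 into the relation:
x = 5: LHS = 5³ - 3·5² - 3 = 47; 47 > 0 — holds

The claim holds here, so x = 5 is not a counterexample. (A counterexample exists elsewhere, e.g. x = 0.)

Answer: No, x = 5 is not a counterexample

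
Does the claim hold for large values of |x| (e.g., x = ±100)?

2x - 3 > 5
x = 100: LHS = 2·100 - 3 = 197; 197 > 5 — holds
x = -100: LHS = 2·(-100) - 3 = -203; -203 > 5 — FAILS

Answer: Partially: holds for x = 100, fails for x = -100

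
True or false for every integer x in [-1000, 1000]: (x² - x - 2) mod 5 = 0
The claim fails at x = 0:
x = 0: LHS = (0² - 0 - 2) mod 5 = (-2) mod 5 = 3; 3 = 0 — FAILS

Because a single integer refutes it, the statement is false.

Answer: False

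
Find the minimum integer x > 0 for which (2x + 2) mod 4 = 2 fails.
Testing positive integers:
x = 1: LHS = (2·1 + 2) mod 4 = 4 mod 4 = 0; 0 = 2 — FAILS  ← smallest positive counterexample

Answer: x = 1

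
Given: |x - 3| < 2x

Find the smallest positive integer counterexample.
Testing positive integers:
x = 1: LHS = |1 - 3| = |-2| = 2, RHS = 2·1 = 2; 2 < 2 — FAILS  ← smallest positive counterexample

Answer: x = 1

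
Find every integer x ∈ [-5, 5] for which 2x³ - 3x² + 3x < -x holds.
Holds for: {-5, -4, -3, -2, -1}
Fails for: {0, 1, 2, 3, 4, 5}

Answer: {-5, -4, -3, -2, -1}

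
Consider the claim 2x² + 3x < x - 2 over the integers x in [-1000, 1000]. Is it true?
The claim fails at x = 0:
x = 0: LHS = 2·0² + 3·0 = 0, RHS = 0 - 2 = -2; 0 < -2 — FAILS

Because a single integer refutes it, the statement is false.

Answer: False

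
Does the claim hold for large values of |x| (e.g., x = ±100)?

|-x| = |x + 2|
x = 100: LHS = |-100| = 100, RHS = |100 + 2| = |102| = 102; 100 = 102 — FAILS
x = -100: LHS = |-(-100)| = |100| = 100, RHS = |(-100) + 2| = |-98| = 98; 100 = 98 — FAILS

Answer: No, fails for both x = 100 and x = -100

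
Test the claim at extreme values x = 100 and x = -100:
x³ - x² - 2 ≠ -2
x = 100: LHS = 100³ - 100² - 2 = 989998; 989998 ≠ -2 — holds
x = -100: LHS = (-100)³ - (-100)² - 2 = -1010002; -1010002 ≠ -2 — holds

Answer: Yes, holds for both x = 100 and x = -100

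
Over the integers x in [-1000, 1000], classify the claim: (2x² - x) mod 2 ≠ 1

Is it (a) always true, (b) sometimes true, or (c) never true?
Holds at x = 0: LHS = (2·0² - 0) mod 2 = 0 mod 2 = 0; 0 ≠ 1 — holds
Fails at x = 1: LHS = (2·1² - 1) mod 2 = 1 mod 2 = 1; 1 ≠ 1 — FAILS
It is satisfied by some integers in the range but not all.

Answer: Sometimes true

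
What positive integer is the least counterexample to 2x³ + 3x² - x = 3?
Testing positive integers:
x = 1: LHS = 2·1³ + 3·1² - 1 = 4; 4 = 3 — FAILS  ← smallest positive counterexample

Answer: x = 1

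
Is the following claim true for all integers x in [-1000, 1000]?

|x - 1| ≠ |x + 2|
Track d = LHS − RHS over the integers in [-1000, 1000]. Equality would need d = 0, but d changes sign only between consecutive integers, jumping over 0:
x = -1: LHS = |(-1) - 1| = |-2| = 2, RHS = |(-1) + 2| = |1| = 1; 2 ≠ 1 — holds  (d = 1)
x = 0: LHS = |0 - 1| = |-1| = 1, RHS = |0 + 2| = |2| = 2; 1 ≠ 2 — holds  (d = -1)
Away from these crossings d keeps a constant sign, and checking every integer in [-1000, 1000] confirms d ≠ 0 throughout. Hence the two sides are never equal, so the relation holds for every integer in [-1000, 1000].

No counterexample exists.

Answer: True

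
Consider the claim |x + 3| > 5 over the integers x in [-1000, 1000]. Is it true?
The claim fails at x = 0:
x = 0: LHS = |0 + 3| = |3| = 3; 3 > 5 — FAILS

Because a single integer refutes it, the statement is false.

Answer: False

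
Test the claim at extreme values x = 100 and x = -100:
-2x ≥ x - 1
x = 100: LHS = -2·100 = -200, RHS = 100 - 1 = 99; -200 ≥ 99 — FAILS
x = -100: LHS = -2·(-100) = 200, RHS = (-100) - 1 = -101; 200 ≥ -101 — holds

Answer: Partially: fails for x = 100, holds for x = -100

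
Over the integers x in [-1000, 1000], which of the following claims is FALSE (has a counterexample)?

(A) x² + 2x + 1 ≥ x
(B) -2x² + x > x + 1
(A) Over all integers in [-1000, 1000], LHS − RHS is smallest at x = 0, where it equals 1:
x = 0: LHS = 0² + 2·0 + 1 = 1; 1 ≥ 0 — holds
At the ends of the range:
x = -1000: LHS = (-1000)² + 2·(-1000) + 1 = 998001; 998001 ≥ -1000 — holds
x = 1000: LHS = 1000² + 2·1000 + 1 = 1002001; 1002001 ≥ 1000 — holds
Hence LHS − RHS is never negative, i.e. LHS ≥ RHS throughout, so the relation holds for every integer in [-1000, 1000].

(B) x = 0: LHS = -2·0² + 0 = 0, RHS = 0 + 1 = 1; 0 > 1 — FAILS

Only (B) has a counterexample.

Answer: B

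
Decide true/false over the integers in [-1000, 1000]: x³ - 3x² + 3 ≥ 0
The claim fails at x = -1:
x = -1: LHS = (-1)³ - 3·(-1)² + 3 = -1; -1 ≥ 0 — FAILS

Because a single integer refutes it, the statement is false.

Answer: False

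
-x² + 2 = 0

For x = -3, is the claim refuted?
Substitute x = -3 into the relation:
x = -3: LHS = -(-3)² + 2 = -7; -7 = 0 — FAILS

Since the claim fails at x = -3, this value is a counterexample.

Answer: Yes, x = -3 is a counterexample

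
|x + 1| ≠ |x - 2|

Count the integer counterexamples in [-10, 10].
Track d = LHS − RHS over the integers in [-10, 10]. Equality would need d = 0, but d changes sign only between consecutive integers, jumping over 0:
x = 0: LHS = |0 + 1| = |1| = 1, RHS = |0 - 2| = |-2| = 2; 1 ≠ 2 — holds  (d = -1)
x = 1: LHS = |1 + 1| = |2| = 2, RHS = |1 - 2| = |-1| = 1; 2 ≠ 1 — holds  (d = 1)
Away from these crossings d keeps a constant sign, and checking every integer in [-10, 10] confirms d ≠ 0 throughout. Hence the two sides are never equal, so the relation holds for every integer in [-10, 10].

No counterexample appears in that range.

Answer: 0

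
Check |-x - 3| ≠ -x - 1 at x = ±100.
x = 100: LHS = |-100 - 3| = |-103| = 103, RHS = -100 - 1 = -101; 103 ≠ -101 — holds
x = -100: LHS = |-(-100) - 3| = |97| = 97, RHS = -(-100) - 1 = 99; 97 ≠ 99 — holds

Answer: Yes, holds for both x = 100 and x = -100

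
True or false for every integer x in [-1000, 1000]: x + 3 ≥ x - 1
Over all integers in [-1000, 1000], LHS − RHS is smallest at x = 0, where it equals 4:
x = 0: LHS = 0 + 3 = 3, RHS = 0 - 1 = -1; 3 ≥ -1 — holds
At the ends of the range:
x = -1000: LHS = (-1000) + 3 = -997, RHS = (-1000) - 1 = -1001; -997 ≥ -1001 — holds
x = 1000: LHS = 1000 + 3 = 1003, RHS = 1000 - 1 = 999; 1003 ≥ 999 — holds
Hence LHS − RHS is never negative, i.e. LHS ≥ RHS throughout, so the relation holds for every integer in [-1000, 1000].

No counterexample exists.

Answer: True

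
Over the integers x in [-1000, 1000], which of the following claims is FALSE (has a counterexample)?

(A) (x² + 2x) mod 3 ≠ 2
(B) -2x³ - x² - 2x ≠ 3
(A) x = -1: LHS = ((-1)² + 2·(-1)) mod 3 = (-1) mod 3 = 2; 2 ≠ 2 — FAILS
(B) x = -1: LHS = -2·(-1)³ - (-1)² - 2·(-1) = 3; 3 ≠ 3 — FAILS

Answer: Both A and B are false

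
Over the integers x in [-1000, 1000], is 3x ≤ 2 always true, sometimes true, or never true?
Holds at x = 0: LHS = 3·0 = 0; 0 ≤ 2 — holds
Fails at x = 1: LHS = 3·1 = 3; 3 ≤ 2 — FAILS
It is satisfied by some integers in the range but not all.

Answer: Sometimes true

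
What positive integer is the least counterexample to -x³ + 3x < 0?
Testing positive integers:
x = 1: LHS = -1³ + 3·1 = 2; 2 < 0 — FAILS  ← smallest positive counterexample

Answer: x = 1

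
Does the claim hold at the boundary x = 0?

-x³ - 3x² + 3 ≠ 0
x = 0: LHS = -0³ - 3·0² + 3 = 3; 3 ≠ 0 — holds

The relation is satisfied at x = 0.

Answer: Yes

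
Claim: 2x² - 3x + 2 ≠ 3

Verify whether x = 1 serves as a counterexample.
Substitute x = 1 into the relation:
x = 1: LHS = 2·1² - 3·1 + 2 = 1; 1 ≠ 3 — holds

The relation holds at x = 1, so it is not a counterexample.

Answer: No, x = 1 is not a counterexample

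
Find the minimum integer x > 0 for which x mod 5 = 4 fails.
Testing positive integers:
x = 1: LHS = 1 mod 5 = 1; 1 = 4 — FAILS  ← smallest positive counterexample

Answer: x = 1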